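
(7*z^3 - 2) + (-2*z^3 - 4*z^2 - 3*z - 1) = 5*z^3 - 4*z^2 - 3*z - 3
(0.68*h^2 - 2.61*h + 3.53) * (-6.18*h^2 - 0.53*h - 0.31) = -4.2024*h^4 + 15.7694*h^3 - 20.6429*h^2 - 1.0618*h - 1.0943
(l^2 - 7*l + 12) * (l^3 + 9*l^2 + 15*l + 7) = l^5 + 2*l^4 - 36*l^3 + 10*l^2 + 131*l + 84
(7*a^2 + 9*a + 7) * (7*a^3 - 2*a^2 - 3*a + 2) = 49*a^5 + 49*a^4 + 10*a^3 - 27*a^2 - 3*a + 14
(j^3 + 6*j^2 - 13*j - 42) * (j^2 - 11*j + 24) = j^5 - 5*j^4 - 55*j^3 + 245*j^2 + 150*j - 1008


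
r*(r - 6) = r^2 - 6*r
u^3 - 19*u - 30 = (u - 5)*(u + 2)*(u + 3)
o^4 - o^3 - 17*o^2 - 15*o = o*(o - 5)*(o + 1)*(o + 3)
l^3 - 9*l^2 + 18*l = l*(l - 6)*(l - 3)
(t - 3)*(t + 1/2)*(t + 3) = t^3 + t^2/2 - 9*t - 9/2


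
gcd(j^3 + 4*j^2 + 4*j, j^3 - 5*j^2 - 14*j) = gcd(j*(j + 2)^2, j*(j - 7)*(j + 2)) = j^2 + 2*j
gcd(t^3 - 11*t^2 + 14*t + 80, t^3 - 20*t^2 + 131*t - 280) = t^2 - 13*t + 40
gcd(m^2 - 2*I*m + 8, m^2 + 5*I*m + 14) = 1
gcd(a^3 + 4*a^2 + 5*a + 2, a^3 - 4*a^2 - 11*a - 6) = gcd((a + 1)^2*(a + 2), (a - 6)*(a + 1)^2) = a^2 + 2*a + 1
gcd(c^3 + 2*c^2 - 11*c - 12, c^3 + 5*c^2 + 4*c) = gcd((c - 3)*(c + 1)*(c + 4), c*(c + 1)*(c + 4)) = c^2 + 5*c + 4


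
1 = 1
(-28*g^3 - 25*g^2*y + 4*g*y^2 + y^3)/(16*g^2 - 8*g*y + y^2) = (7*g^2 + 8*g*y + y^2)/(-4*g + y)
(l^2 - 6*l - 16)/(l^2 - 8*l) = (l + 2)/l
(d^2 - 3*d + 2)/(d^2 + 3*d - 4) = (d - 2)/(d + 4)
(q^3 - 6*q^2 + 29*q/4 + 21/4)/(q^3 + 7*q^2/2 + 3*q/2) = (2*q^2 - 13*q + 21)/(2*q*(q + 3))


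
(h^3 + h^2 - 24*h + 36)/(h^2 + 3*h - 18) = h - 2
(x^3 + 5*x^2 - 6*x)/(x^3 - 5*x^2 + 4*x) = (x + 6)/(x - 4)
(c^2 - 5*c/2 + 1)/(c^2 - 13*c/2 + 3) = (c - 2)/(c - 6)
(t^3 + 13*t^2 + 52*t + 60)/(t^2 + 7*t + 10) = t + 6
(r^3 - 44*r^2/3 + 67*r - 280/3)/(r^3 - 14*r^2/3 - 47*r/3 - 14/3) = (3*r^2 - 23*r + 40)/(3*r^2 + 7*r + 2)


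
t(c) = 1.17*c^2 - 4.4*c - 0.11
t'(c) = 2.34*c - 4.4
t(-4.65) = 45.65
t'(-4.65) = -15.28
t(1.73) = -4.22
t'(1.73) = -0.35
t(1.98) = -4.24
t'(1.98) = 0.23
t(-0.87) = 4.60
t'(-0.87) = -6.44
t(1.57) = -4.13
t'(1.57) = -0.73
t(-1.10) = 6.15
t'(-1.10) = -6.97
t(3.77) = -0.07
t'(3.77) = 4.42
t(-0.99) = 5.39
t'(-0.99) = -6.72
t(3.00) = -2.78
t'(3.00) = 2.62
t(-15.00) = 329.14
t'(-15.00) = -39.50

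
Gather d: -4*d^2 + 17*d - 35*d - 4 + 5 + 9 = -4*d^2 - 18*d + 10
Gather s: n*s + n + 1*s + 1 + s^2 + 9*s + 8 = n + s^2 + s*(n + 10) + 9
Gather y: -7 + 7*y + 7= 7*y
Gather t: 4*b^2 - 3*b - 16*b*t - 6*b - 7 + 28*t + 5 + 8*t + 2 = 4*b^2 - 9*b + t*(36 - 16*b)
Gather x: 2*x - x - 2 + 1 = x - 1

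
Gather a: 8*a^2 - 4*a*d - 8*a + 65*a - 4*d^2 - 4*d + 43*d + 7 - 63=8*a^2 + a*(57 - 4*d) - 4*d^2 + 39*d - 56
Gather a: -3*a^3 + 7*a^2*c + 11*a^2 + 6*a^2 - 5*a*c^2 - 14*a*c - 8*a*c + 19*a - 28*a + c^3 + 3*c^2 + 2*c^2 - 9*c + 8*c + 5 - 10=-3*a^3 + a^2*(7*c + 17) + a*(-5*c^2 - 22*c - 9) + c^3 + 5*c^2 - c - 5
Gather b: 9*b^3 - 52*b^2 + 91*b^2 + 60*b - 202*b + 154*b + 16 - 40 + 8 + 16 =9*b^3 + 39*b^2 + 12*b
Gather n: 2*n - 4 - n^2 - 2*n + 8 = 4 - n^2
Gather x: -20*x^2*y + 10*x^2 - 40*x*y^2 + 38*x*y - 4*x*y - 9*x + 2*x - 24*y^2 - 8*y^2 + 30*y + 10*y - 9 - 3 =x^2*(10 - 20*y) + x*(-40*y^2 + 34*y - 7) - 32*y^2 + 40*y - 12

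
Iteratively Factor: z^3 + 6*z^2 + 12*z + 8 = (z + 2)*(z^2 + 4*z + 4) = (z + 2)^2*(z + 2)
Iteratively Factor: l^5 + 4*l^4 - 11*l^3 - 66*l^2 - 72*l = (l + 3)*(l^4 + l^3 - 14*l^2 - 24*l) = l*(l + 3)*(l^3 + l^2 - 14*l - 24) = l*(l + 2)*(l + 3)*(l^2 - l - 12) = l*(l + 2)*(l + 3)^2*(l - 4)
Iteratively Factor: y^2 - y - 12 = (y - 4)*(y + 3)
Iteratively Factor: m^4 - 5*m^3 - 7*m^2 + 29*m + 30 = (m + 2)*(m^3 - 7*m^2 + 7*m + 15) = (m - 3)*(m + 2)*(m^2 - 4*m - 5) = (m - 3)*(m + 1)*(m + 2)*(m - 5)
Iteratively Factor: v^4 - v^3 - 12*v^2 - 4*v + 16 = (v + 2)*(v^3 - 3*v^2 - 6*v + 8) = (v + 2)^2*(v^2 - 5*v + 4) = (v - 4)*(v + 2)^2*(v - 1)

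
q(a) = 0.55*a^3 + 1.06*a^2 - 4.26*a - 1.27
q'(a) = 1.65*a^2 + 2.12*a - 4.26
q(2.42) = 2.42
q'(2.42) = 10.53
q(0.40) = -2.77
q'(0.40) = -3.15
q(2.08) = -0.60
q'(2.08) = 7.29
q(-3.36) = 4.15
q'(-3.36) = 7.24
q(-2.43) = 7.45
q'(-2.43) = 0.33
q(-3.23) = 5.01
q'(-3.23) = 6.11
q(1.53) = -3.34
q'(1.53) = 2.85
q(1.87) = -1.93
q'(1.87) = 5.47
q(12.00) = 1050.65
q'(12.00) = 258.78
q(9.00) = 447.20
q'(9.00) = 148.47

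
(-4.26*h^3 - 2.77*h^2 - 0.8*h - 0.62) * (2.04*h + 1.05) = -8.6904*h^4 - 10.1238*h^3 - 4.5405*h^2 - 2.1048*h - 0.651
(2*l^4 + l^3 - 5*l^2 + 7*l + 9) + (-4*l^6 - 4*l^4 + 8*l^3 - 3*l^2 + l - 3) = -4*l^6 - 2*l^4 + 9*l^3 - 8*l^2 + 8*l + 6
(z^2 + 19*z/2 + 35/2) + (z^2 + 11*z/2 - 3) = 2*z^2 + 15*z + 29/2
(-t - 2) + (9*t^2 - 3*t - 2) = 9*t^2 - 4*t - 4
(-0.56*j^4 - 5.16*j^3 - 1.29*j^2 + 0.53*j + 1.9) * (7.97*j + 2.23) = -4.4632*j^5 - 42.374*j^4 - 21.7881*j^3 + 1.3474*j^2 + 16.3249*j + 4.237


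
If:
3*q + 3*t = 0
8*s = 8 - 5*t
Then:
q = -t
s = 1 - 5*t/8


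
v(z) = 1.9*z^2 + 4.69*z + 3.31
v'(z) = 3.8*z + 4.69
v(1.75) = 17.34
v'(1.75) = 11.34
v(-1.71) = 0.85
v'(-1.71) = -1.81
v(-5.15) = 29.55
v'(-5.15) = -14.88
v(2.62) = 28.64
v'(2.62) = 14.65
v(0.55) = 6.46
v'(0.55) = 6.78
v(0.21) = 4.38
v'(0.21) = 5.49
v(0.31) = 4.95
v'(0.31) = 5.87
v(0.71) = 7.60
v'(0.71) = 7.39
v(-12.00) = 220.63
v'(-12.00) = -40.91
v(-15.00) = 360.46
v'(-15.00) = -52.31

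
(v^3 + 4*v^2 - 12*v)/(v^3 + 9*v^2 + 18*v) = (v - 2)/(v + 3)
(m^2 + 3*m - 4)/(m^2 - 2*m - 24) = (m - 1)/(m - 6)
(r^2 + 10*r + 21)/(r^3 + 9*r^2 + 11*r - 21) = 1/(r - 1)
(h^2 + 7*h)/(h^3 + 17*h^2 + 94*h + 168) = h/(h^2 + 10*h + 24)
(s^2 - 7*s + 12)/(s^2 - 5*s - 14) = (-s^2 + 7*s - 12)/(-s^2 + 5*s + 14)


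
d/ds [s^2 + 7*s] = 2*s + 7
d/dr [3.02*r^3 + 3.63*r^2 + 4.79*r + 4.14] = 9.06*r^2 + 7.26*r + 4.79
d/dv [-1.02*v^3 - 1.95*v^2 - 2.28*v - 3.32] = -3.06*v^2 - 3.9*v - 2.28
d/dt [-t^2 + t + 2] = 1 - 2*t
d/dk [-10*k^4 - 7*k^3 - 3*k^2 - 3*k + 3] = -40*k^3 - 21*k^2 - 6*k - 3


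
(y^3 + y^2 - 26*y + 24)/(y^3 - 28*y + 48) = (y - 1)/(y - 2)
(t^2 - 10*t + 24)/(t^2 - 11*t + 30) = (t - 4)/(t - 5)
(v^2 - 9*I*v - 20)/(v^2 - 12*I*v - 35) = (v - 4*I)/(v - 7*I)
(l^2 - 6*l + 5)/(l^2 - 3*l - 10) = (l - 1)/(l + 2)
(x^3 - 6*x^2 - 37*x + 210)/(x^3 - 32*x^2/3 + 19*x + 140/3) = 3*(x + 6)/(3*x + 4)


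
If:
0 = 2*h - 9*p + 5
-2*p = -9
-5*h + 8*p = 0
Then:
No Solution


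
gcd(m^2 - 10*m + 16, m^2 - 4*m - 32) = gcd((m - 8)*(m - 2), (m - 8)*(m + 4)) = m - 8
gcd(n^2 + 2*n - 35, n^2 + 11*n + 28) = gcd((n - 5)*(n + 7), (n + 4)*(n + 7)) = n + 7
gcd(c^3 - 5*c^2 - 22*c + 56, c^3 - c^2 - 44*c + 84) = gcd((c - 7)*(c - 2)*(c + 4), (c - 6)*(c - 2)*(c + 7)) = c - 2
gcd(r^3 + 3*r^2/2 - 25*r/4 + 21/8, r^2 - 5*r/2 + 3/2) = r - 3/2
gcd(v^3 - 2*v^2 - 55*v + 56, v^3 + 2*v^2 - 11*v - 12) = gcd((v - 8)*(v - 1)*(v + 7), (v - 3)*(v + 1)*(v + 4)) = 1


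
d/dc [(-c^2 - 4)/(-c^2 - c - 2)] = (c^2 - 4*c - 4)/(c^4 + 2*c^3 + 5*c^2 + 4*c + 4)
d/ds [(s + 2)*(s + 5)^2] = 3*(s + 3)*(s + 5)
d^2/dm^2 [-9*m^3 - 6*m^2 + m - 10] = -54*m - 12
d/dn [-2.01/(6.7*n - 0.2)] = 13.467/(6.7*n - 0.2)^2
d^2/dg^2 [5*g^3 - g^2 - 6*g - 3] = 30*g - 2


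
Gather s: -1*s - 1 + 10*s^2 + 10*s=10*s^2 + 9*s - 1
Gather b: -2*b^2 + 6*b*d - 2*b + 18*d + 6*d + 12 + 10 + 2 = -2*b^2 + b*(6*d - 2) + 24*d + 24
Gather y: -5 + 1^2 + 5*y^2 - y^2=4*y^2 - 4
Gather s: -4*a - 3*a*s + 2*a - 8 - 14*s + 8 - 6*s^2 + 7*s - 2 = -2*a - 6*s^2 + s*(-3*a - 7) - 2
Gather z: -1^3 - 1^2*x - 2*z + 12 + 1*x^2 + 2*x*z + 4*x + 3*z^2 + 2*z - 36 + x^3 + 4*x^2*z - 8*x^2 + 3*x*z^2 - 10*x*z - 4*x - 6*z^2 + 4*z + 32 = x^3 - 7*x^2 - x + z^2*(3*x - 3) + z*(4*x^2 - 8*x + 4) + 7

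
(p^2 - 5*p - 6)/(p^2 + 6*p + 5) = (p - 6)/(p + 5)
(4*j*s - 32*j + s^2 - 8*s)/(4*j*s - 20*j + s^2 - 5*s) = (s - 8)/(s - 5)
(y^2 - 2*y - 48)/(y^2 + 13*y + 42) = (y - 8)/(y + 7)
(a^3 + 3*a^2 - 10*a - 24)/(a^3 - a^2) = (a^3 + 3*a^2 - 10*a - 24)/(a^2*(a - 1))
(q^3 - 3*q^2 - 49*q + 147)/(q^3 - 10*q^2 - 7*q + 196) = (q^2 + 4*q - 21)/(q^2 - 3*q - 28)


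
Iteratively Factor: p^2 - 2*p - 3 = (p - 3)*(p + 1)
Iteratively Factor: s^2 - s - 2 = (s - 2)*(s + 1)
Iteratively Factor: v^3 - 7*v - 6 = (v + 1)*(v^2 - v - 6) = (v - 3)*(v + 1)*(v + 2)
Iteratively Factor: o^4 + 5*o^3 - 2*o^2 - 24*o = (o + 3)*(o^3 + 2*o^2 - 8*o) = o*(o + 3)*(o^2 + 2*o - 8) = o*(o + 3)*(o + 4)*(o - 2)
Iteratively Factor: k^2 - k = (k)*(k - 1)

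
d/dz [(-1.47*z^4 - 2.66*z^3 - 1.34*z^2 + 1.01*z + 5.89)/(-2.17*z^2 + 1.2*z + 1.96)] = (6.3798*z^5 + 0.4802*z^4 - 17.9088*z^3 - 15.0571*z^2 + 20.3098*z - 5.0884)/(4.7089*z^4 - 5.208*z^3 - 7.0664*z^2 + 4.704*z + 3.8416)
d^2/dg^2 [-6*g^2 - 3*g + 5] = -12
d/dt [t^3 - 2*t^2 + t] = 3*t^2 - 4*t + 1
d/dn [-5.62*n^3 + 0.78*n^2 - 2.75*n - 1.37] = -16.86*n^2 + 1.56*n - 2.75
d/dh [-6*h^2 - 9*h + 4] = -12*h - 9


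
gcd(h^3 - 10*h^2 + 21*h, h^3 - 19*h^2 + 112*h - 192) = h - 3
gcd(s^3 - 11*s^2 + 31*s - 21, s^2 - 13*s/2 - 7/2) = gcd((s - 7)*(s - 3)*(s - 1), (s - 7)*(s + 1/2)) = s - 7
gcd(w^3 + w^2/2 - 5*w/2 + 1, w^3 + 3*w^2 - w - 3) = w - 1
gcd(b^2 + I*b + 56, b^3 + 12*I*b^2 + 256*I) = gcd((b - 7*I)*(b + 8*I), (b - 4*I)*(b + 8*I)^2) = b + 8*I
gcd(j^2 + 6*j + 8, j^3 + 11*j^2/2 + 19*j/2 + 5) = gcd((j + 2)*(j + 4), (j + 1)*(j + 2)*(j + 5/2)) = j + 2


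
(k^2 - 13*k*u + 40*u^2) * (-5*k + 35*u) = -5*k^3 + 100*k^2*u - 655*k*u^2 + 1400*u^3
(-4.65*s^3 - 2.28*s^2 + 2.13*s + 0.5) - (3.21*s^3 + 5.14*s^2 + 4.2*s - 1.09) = -7.86*s^3 - 7.42*s^2 - 2.07*s + 1.59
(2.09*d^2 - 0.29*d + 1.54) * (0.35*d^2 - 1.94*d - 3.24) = 0.7315*d^4 - 4.1561*d^3 - 5.67*d^2 - 2.048*d - 4.9896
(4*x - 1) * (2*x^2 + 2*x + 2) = 8*x^3 + 6*x^2 + 6*x - 2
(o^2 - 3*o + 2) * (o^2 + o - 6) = o^4 - 2*o^3 - 7*o^2 + 20*o - 12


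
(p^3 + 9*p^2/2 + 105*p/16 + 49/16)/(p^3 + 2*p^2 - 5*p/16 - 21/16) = (4*p + 7)/(4*p - 3)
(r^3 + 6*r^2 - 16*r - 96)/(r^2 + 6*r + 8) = (r^2 + 2*r - 24)/(r + 2)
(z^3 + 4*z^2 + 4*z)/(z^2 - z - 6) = z*(z + 2)/(z - 3)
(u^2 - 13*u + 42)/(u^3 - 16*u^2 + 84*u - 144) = (u - 7)/(u^2 - 10*u + 24)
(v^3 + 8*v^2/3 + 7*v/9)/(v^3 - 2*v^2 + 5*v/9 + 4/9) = v*(3*v + 7)/(3*v^2 - 7*v + 4)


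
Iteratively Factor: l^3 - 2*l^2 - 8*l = (l + 2)*(l^2 - 4*l) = (l - 4)*(l + 2)*(l)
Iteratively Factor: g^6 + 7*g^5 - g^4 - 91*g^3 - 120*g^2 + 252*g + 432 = (g + 3)*(g^5 + 4*g^4 - 13*g^3 - 52*g^2 + 36*g + 144) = (g + 2)*(g + 3)*(g^4 + 2*g^3 - 17*g^2 - 18*g + 72) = (g + 2)*(g + 3)^2*(g^3 - g^2 - 14*g + 24) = (g - 3)*(g + 2)*(g + 3)^2*(g^2 + 2*g - 8) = (g - 3)*(g + 2)*(g + 3)^2*(g + 4)*(g - 2)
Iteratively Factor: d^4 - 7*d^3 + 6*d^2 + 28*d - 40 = (d - 5)*(d^3 - 2*d^2 - 4*d + 8) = (d - 5)*(d + 2)*(d^2 - 4*d + 4) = (d - 5)*(d - 2)*(d + 2)*(d - 2)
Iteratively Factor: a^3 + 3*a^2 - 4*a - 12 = (a - 2)*(a^2 + 5*a + 6) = (a - 2)*(a + 3)*(a + 2)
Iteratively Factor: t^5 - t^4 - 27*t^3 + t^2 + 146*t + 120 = (t - 3)*(t^4 + 2*t^3 - 21*t^2 - 62*t - 40) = (t - 5)*(t - 3)*(t^3 + 7*t^2 + 14*t + 8) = (t - 5)*(t - 3)*(t + 4)*(t^2 + 3*t + 2) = (t - 5)*(t - 3)*(t + 2)*(t + 4)*(t + 1)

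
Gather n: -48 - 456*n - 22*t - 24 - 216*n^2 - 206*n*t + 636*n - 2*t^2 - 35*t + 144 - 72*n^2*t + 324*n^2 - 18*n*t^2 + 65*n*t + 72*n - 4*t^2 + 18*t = n^2*(108 - 72*t) + n*(-18*t^2 - 141*t + 252) - 6*t^2 - 39*t + 72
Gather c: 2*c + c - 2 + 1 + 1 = 3*c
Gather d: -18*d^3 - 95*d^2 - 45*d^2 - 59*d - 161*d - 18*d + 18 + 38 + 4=-18*d^3 - 140*d^2 - 238*d + 60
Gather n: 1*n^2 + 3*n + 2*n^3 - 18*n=2*n^3 + n^2 - 15*n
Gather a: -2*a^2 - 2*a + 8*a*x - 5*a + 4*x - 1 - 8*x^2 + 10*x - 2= -2*a^2 + a*(8*x - 7) - 8*x^2 + 14*x - 3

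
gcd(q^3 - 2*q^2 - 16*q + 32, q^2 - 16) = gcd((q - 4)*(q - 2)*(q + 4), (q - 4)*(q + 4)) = q^2 - 16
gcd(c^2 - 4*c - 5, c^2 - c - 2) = c + 1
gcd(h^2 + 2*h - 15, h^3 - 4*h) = 1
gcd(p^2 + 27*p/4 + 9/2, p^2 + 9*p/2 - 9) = p + 6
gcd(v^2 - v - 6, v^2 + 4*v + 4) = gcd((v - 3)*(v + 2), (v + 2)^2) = v + 2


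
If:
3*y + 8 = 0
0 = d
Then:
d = 0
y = -8/3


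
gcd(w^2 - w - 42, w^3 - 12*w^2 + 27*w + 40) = 1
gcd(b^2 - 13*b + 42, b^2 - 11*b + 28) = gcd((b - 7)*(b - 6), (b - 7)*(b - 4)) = b - 7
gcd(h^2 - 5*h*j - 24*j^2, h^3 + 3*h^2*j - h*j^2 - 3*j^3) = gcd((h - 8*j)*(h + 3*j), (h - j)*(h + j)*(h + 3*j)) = h + 3*j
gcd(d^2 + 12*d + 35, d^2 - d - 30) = d + 5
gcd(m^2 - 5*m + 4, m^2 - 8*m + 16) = m - 4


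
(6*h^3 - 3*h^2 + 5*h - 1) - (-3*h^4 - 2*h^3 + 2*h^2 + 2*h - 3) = 3*h^4 + 8*h^3 - 5*h^2 + 3*h + 2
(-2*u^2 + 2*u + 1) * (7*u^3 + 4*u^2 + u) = -14*u^5 + 6*u^4 + 13*u^3 + 6*u^2 + u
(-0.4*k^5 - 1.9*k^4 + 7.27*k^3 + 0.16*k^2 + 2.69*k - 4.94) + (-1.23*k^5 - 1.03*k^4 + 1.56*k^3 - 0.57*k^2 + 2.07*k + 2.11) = -1.63*k^5 - 2.93*k^4 + 8.83*k^3 - 0.41*k^2 + 4.76*k - 2.83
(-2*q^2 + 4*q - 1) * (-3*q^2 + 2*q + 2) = 6*q^4 - 16*q^3 + 7*q^2 + 6*q - 2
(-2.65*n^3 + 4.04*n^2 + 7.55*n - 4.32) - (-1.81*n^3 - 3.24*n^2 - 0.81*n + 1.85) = -0.84*n^3 + 7.28*n^2 + 8.36*n - 6.17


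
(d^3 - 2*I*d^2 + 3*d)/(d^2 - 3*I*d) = d + I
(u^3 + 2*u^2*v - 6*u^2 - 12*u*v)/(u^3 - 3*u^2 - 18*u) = (u + 2*v)/(u + 3)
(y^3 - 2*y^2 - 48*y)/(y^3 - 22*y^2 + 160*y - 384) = y*(y + 6)/(y^2 - 14*y + 48)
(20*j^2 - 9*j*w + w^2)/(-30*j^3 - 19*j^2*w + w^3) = (-4*j + w)/(6*j^2 + 5*j*w + w^2)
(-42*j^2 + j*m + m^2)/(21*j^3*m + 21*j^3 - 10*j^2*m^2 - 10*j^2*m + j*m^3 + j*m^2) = (-42*j^2 + j*m + m^2)/(j*(21*j^2*m + 21*j^2 - 10*j*m^2 - 10*j*m + m^3 + m^2))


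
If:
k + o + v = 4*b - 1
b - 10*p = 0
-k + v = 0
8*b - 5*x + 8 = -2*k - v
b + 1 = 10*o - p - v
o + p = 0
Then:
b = -10/83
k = -62/83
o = 1/83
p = -1/83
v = -62/83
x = 398/415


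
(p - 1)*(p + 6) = p^2 + 5*p - 6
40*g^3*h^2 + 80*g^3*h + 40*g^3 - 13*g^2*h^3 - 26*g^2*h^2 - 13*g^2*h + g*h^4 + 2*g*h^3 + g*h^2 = (-8*g + h)*(-5*g + h)*(h + 1)*(g*h + g)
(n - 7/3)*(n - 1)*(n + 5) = n^3 + 5*n^2/3 - 43*n/3 + 35/3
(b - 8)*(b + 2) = b^2 - 6*b - 16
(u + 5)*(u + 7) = u^2 + 12*u + 35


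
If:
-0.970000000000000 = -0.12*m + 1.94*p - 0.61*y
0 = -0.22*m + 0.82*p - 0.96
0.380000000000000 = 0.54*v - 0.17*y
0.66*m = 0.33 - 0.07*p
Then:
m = 0.37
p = 1.27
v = 2.45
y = 5.55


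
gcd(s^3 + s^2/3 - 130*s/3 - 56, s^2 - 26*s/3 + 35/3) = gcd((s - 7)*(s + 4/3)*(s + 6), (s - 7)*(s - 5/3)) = s - 7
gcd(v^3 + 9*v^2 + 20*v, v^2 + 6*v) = v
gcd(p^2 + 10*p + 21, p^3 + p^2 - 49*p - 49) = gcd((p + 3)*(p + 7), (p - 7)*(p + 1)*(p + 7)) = p + 7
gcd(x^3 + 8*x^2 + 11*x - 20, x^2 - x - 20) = x + 4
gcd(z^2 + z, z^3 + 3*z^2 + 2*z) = z^2 + z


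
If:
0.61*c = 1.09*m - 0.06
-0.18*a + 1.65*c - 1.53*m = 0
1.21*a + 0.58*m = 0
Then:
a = -0.05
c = 0.09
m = 0.11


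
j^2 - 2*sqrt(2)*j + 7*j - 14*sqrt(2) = (j + 7)*(j - 2*sqrt(2))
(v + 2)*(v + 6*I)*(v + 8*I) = v^3 + 2*v^2 + 14*I*v^2 - 48*v + 28*I*v - 96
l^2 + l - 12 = (l - 3)*(l + 4)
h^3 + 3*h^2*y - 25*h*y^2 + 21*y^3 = (h - 3*y)*(h - y)*(h + 7*y)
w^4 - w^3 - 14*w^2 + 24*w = w*(w - 3)*(w - 2)*(w + 4)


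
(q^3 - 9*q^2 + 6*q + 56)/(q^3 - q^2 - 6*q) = (q^2 - 11*q + 28)/(q*(q - 3))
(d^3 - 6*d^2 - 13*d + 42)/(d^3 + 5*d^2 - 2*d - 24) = (d - 7)/(d + 4)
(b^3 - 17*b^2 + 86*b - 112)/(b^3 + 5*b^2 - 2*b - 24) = (b^2 - 15*b + 56)/(b^2 + 7*b + 12)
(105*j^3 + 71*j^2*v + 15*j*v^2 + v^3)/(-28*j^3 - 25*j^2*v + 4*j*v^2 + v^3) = (15*j^2 + 8*j*v + v^2)/(-4*j^2 - 3*j*v + v^2)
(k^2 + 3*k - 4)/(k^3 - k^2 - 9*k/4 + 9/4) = 4*(k + 4)/(4*k^2 - 9)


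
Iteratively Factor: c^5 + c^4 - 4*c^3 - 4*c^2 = (c + 1)*(c^4 - 4*c^2) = (c - 2)*(c + 1)*(c^3 + 2*c^2) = c*(c - 2)*(c + 1)*(c^2 + 2*c) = c*(c - 2)*(c + 1)*(c + 2)*(c)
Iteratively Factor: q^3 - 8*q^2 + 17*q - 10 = (q - 2)*(q^2 - 6*q + 5) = (q - 5)*(q - 2)*(q - 1)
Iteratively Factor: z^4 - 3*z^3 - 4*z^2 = (z)*(z^3 - 3*z^2 - 4*z) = z*(z - 4)*(z^2 + z) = z^2*(z - 4)*(z + 1)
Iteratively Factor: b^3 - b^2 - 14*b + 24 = (b - 3)*(b^2 + 2*b - 8) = (b - 3)*(b - 2)*(b + 4)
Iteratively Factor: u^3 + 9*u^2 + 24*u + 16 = (u + 4)*(u^2 + 5*u + 4) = (u + 1)*(u + 4)*(u + 4)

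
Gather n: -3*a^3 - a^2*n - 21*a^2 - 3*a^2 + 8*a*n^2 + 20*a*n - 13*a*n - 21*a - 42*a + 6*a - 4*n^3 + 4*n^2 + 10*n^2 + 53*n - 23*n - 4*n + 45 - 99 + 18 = -3*a^3 - 24*a^2 - 57*a - 4*n^3 + n^2*(8*a + 14) + n*(-a^2 + 7*a + 26) - 36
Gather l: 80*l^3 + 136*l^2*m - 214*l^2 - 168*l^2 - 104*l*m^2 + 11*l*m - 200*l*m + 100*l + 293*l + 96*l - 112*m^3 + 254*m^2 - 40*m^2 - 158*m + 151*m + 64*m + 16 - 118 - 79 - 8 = 80*l^3 + l^2*(136*m - 382) + l*(-104*m^2 - 189*m + 489) - 112*m^3 + 214*m^2 + 57*m - 189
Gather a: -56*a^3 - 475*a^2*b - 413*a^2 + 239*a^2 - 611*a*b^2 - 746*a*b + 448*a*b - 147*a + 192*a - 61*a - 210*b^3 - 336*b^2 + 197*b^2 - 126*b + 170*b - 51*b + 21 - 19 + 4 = -56*a^3 + a^2*(-475*b - 174) + a*(-611*b^2 - 298*b - 16) - 210*b^3 - 139*b^2 - 7*b + 6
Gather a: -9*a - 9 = -9*a - 9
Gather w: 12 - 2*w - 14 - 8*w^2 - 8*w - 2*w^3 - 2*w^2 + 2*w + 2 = -2*w^3 - 10*w^2 - 8*w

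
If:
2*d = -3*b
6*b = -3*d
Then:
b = 0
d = 0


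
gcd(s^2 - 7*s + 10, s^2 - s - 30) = 1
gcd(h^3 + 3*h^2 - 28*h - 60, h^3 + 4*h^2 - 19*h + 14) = 1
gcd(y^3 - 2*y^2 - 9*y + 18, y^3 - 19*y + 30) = y^2 - 5*y + 6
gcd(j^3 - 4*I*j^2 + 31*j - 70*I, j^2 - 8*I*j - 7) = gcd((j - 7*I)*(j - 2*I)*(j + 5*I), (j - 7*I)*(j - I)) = j - 7*I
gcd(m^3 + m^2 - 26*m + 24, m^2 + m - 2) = m - 1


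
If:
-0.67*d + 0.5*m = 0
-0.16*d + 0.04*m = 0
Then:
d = 0.00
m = 0.00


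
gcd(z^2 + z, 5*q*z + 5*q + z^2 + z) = z + 1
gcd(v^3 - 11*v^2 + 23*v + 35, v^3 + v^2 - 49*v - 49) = v^2 - 6*v - 7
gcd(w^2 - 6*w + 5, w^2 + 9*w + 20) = 1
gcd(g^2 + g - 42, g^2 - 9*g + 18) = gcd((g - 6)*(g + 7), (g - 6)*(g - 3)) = g - 6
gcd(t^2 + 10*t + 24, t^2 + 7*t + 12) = t + 4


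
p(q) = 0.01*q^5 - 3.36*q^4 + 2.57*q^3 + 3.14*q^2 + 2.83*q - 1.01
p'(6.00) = -2520.17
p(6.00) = -3592.67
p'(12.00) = -20999.09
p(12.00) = -62258.57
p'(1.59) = -21.40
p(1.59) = 0.39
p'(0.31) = 5.12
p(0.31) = 0.21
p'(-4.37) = 1262.47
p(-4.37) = -1409.19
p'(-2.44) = 230.42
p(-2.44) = -146.52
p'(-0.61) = 4.93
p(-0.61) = -2.62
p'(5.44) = -1854.75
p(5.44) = -2373.93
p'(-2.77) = 333.19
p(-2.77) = -238.82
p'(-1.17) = 27.66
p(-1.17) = -10.46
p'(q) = 0.05*q^4 - 13.44*q^3 + 7.71*q^2 + 6.28*q + 2.83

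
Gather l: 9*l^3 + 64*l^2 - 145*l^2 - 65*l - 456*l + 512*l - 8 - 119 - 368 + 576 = 9*l^3 - 81*l^2 - 9*l + 81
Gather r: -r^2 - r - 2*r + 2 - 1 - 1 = -r^2 - 3*r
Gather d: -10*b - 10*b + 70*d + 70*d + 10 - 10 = -20*b + 140*d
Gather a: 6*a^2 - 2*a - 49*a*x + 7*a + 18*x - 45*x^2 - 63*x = 6*a^2 + a*(5 - 49*x) - 45*x^2 - 45*x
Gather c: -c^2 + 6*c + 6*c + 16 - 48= -c^2 + 12*c - 32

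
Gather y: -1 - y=-y - 1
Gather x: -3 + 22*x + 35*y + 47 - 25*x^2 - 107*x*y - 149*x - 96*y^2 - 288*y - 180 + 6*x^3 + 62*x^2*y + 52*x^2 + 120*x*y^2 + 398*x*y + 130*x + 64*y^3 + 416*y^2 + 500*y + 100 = 6*x^3 + x^2*(62*y + 27) + x*(120*y^2 + 291*y + 3) + 64*y^3 + 320*y^2 + 247*y - 36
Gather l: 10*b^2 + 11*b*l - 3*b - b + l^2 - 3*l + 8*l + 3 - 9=10*b^2 - 4*b + l^2 + l*(11*b + 5) - 6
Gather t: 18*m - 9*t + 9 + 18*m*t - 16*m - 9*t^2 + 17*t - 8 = 2*m - 9*t^2 + t*(18*m + 8) + 1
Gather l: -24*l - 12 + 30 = 18 - 24*l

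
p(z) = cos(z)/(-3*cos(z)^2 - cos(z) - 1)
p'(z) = (-6*sin(z)*cos(z) - sin(z))*cos(z)/(-3*cos(z)^2 - cos(z) - 1)^2 - sin(z)/(-3*cos(z)^2 - cos(z) - 1)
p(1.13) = -0.22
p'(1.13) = 0.11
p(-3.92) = 0.39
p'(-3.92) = -0.11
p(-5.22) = -0.22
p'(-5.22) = 0.05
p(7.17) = -0.22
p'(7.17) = -0.02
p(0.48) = -0.21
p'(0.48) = -0.03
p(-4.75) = -0.04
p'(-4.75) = 0.92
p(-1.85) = 0.29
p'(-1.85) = -0.82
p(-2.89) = 0.34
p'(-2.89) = 0.06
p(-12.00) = -0.21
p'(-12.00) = -0.04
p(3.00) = 0.34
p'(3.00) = -0.03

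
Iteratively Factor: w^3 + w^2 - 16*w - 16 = (w + 1)*(w^2 - 16) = (w + 1)*(w + 4)*(w - 4)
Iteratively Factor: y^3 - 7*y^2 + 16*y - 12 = (y - 3)*(y^2 - 4*y + 4) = (y - 3)*(y - 2)*(y - 2)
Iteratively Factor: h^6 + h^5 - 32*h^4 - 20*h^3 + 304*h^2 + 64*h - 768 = (h - 3)*(h^5 + 4*h^4 - 20*h^3 - 80*h^2 + 64*h + 256) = (h - 3)*(h - 2)*(h^4 + 6*h^3 - 8*h^2 - 96*h - 128) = (h - 4)*(h - 3)*(h - 2)*(h^3 + 10*h^2 + 32*h + 32) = (h - 4)*(h - 3)*(h - 2)*(h + 2)*(h^2 + 8*h + 16) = (h - 4)*(h - 3)*(h - 2)*(h + 2)*(h + 4)*(h + 4)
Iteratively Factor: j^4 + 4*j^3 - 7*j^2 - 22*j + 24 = (j - 2)*(j^3 + 6*j^2 + 5*j - 12) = (j - 2)*(j - 1)*(j^2 + 7*j + 12) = (j - 2)*(j - 1)*(j + 3)*(j + 4)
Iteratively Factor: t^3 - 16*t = (t)*(t^2 - 16) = t*(t - 4)*(t + 4)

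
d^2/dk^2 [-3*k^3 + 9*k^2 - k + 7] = 18 - 18*k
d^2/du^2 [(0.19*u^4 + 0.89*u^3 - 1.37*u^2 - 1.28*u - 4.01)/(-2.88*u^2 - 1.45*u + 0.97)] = (-3.151872*u^6 - 4.76064000000002*u^5 + 0.787853999999982*u^4 + 5.35212600000003*u^3 + 227.892114*u^2 + 116.905002*u + 45.445428)/(23.887872*u^6 + 36.08064*u^5 - 5.971104*u^4 - 21.255695*u^3 + 2.011101*u^2 + 4.092915*u - 0.912673)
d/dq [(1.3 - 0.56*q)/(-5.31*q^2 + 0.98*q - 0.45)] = (-2.9736*q^2 + 13.806*q - 1.022)/(28.1961*q^4 - 10.4076*q^3 + 5.7394*q^2 - 0.882*q + 0.2025)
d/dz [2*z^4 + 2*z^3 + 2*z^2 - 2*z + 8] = 8*z^3 + 6*z^2 + 4*z - 2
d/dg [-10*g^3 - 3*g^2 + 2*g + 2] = -30*g^2 - 6*g + 2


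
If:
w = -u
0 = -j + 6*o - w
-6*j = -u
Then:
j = -w/6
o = 5*w/36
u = -w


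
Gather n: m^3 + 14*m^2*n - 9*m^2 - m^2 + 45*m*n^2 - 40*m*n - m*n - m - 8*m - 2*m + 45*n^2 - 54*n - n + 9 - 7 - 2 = m^3 - 10*m^2 - 11*m + n^2*(45*m + 45) + n*(14*m^2 - 41*m - 55)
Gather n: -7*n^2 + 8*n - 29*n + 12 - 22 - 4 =-7*n^2 - 21*n - 14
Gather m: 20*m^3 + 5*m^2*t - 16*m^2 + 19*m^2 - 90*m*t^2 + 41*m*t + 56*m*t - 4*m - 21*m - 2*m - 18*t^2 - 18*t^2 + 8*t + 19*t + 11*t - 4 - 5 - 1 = 20*m^3 + m^2*(5*t + 3) + m*(-90*t^2 + 97*t - 27) - 36*t^2 + 38*t - 10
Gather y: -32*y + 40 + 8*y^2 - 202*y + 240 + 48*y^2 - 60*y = 56*y^2 - 294*y + 280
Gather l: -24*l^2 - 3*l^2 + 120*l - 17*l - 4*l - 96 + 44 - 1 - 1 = -27*l^2 + 99*l - 54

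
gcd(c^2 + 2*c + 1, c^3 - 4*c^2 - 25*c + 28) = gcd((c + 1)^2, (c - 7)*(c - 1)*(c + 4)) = 1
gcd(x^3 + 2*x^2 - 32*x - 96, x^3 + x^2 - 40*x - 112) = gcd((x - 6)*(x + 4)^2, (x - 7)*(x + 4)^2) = x^2 + 8*x + 16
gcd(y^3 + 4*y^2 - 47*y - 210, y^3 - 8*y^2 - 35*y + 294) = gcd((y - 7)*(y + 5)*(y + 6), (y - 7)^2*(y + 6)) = y^2 - y - 42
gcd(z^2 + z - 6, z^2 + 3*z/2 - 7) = z - 2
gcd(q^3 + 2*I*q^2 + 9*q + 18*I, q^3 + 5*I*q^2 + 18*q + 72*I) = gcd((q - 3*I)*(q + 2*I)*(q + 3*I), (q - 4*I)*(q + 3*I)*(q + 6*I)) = q + 3*I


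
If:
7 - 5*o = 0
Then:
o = 7/5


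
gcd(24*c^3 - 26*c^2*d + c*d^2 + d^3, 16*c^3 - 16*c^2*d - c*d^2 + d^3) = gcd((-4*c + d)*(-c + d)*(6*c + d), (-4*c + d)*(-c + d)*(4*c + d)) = 4*c^2 - 5*c*d + d^2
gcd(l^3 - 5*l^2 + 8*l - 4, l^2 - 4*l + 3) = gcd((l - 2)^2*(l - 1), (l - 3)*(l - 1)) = l - 1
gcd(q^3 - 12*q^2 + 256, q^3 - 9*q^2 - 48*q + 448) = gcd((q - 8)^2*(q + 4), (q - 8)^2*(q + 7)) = q^2 - 16*q + 64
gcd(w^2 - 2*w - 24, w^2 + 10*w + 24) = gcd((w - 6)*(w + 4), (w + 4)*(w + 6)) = w + 4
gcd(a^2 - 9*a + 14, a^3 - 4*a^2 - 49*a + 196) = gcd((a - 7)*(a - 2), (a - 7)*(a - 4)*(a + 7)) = a - 7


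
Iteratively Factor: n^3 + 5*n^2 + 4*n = (n)*(n^2 + 5*n + 4) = n*(n + 1)*(n + 4)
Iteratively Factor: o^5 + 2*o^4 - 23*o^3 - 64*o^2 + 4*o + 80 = (o - 1)*(o^4 + 3*o^3 - 20*o^2 - 84*o - 80) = (o - 1)*(o + 2)*(o^3 + o^2 - 22*o - 40) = (o - 1)*(o + 2)^2*(o^2 - o - 20) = (o - 5)*(o - 1)*(o + 2)^2*(o + 4)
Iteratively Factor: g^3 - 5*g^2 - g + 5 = (g - 1)*(g^2 - 4*g - 5) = (g - 5)*(g - 1)*(g + 1)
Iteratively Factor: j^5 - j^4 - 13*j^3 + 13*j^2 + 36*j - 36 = (j - 1)*(j^4 - 13*j^2 + 36) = (j - 1)*(j + 3)*(j^3 - 3*j^2 - 4*j + 12) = (j - 2)*(j - 1)*(j + 3)*(j^2 - j - 6) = (j - 2)*(j - 1)*(j + 2)*(j + 3)*(j - 3)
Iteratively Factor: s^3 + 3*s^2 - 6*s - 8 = (s + 1)*(s^2 + 2*s - 8) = (s - 2)*(s + 1)*(s + 4)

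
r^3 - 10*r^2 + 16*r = r*(r - 8)*(r - 2)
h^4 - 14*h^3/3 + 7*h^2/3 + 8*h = h*(h - 3)*(h - 8/3)*(h + 1)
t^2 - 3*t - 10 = (t - 5)*(t + 2)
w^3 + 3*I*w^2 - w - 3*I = (w - 1)*(w + 1)*(w + 3*I)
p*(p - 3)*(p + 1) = p^3 - 2*p^2 - 3*p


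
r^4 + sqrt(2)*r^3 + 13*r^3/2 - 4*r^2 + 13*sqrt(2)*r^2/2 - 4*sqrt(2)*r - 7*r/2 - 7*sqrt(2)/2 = (r - 1)*(r + 1/2)*(r + 7)*(r + sqrt(2))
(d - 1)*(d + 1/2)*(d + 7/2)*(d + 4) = d^4 + 7*d^3 + 39*d^2/4 - 43*d/4 - 7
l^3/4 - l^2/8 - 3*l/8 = l*(l/4 + 1/4)*(l - 3/2)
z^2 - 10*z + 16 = (z - 8)*(z - 2)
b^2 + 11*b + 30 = (b + 5)*(b + 6)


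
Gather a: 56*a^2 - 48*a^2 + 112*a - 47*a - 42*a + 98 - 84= 8*a^2 + 23*a + 14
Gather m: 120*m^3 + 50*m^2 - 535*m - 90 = 120*m^3 + 50*m^2 - 535*m - 90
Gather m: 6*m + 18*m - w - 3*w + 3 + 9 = 24*m - 4*w + 12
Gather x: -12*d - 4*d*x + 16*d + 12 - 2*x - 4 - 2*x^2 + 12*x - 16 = 4*d - 2*x^2 + x*(10 - 4*d) - 8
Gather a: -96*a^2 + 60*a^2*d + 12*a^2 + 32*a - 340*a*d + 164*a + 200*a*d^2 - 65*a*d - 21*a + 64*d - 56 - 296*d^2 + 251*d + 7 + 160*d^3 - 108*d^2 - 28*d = a^2*(60*d - 84) + a*(200*d^2 - 405*d + 175) + 160*d^3 - 404*d^2 + 287*d - 49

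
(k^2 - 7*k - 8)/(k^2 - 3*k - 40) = (k + 1)/(k + 5)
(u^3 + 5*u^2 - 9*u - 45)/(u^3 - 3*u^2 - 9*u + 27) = (u + 5)/(u - 3)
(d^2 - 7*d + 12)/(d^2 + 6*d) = (d^2 - 7*d + 12)/(d*(d + 6))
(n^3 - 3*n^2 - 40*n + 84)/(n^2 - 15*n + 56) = (n^2 + 4*n - 12)/(n - 8)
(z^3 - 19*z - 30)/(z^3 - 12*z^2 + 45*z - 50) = (z^2 + 5*z + 6)/(z^2 - 7*z + 10)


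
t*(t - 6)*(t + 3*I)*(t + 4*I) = t^4 - 6*t^3 + 7*I*t^3 - 12*t^2 - 42*I*t^2 + 72*t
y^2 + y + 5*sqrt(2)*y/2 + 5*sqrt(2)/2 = (y + 1)*(y + 5*sqrt(2)/2)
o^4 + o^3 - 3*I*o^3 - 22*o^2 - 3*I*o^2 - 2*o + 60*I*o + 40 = (o - 4)*(o + 5)*(o - 2*I)*(o - I)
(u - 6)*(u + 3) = u^2 - 3*u - 18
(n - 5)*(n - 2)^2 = n^3 - 9*n^2 + 24*n - 20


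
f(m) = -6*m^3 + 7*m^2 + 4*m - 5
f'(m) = -18*m^2 + 14*m + 4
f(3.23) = -121.24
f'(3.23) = -138.57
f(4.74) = -467.75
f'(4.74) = -334.06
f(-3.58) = 345.69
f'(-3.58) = -276.82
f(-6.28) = 1731.99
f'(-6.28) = -793.81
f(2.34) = -34.19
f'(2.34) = -61.80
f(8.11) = -2712.63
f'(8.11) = -1066.36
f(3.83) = -224.09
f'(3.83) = -206.42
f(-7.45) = 2834.68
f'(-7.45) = -1099.34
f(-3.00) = 208.00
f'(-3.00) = -200.00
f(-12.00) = 11323.00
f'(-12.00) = -2756.00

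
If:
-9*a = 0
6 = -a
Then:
No Solution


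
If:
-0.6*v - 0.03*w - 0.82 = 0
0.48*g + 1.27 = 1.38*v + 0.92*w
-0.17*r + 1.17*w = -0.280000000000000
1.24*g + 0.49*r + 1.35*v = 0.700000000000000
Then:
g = -3.39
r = 14.02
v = -1.46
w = 1.80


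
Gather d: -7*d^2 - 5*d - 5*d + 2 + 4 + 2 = -7*d^2 - 10*d + 8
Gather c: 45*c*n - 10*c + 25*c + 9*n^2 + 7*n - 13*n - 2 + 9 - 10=c*(45*n + 15) + 9*n^2 - 6*n - 3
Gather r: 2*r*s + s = 2*r*s + s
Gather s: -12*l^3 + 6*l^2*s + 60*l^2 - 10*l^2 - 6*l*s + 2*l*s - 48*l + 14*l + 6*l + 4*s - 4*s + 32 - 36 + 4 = -12*l^3 + 50*l^2 - 28*l + s*(6*l^2 - 4*l)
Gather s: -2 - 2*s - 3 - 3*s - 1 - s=-6*s - 6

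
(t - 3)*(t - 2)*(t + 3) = t^3 - 2*t^2 - 9*t + 18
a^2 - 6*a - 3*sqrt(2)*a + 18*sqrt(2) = (a - 6)*(a - 3*sqrt(2))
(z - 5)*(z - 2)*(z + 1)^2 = z^4 - 5*z^3 - 3*z^2 + 13*z + 10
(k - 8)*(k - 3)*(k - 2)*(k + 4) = k^4 - 9*k^3 - 6*k^2 + 136*k - 192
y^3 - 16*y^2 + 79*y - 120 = (y - 8)*(y - 5)*(y - 3)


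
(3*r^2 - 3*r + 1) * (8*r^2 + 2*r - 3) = 24*r^4 - 18*r^3 - 7*r^2 + 11*r - 3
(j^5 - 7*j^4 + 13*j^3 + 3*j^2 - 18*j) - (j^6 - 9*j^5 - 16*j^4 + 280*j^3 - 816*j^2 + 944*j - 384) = -j^6 + 10*j^5 + 9*j^4 - 267*j^3 + 819*j^2 - 962*j + 384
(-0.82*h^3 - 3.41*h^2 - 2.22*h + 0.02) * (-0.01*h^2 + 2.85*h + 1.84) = 0.0082*h^5 - 2.3029*h^4 - 11.2051*h^3 - 12.6016*h^2 - 4.0278*h + 0.0368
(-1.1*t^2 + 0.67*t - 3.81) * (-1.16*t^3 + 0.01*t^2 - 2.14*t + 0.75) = 1.276*t^5 - 0.7882*t^4 + 6.7803*t^3 - 2.2969*t^2 + 8.6559*t - 2.8575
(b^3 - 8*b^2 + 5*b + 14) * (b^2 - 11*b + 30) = b^5 - 19*b^4 + 123*b^3 - 281*b^2 - 4*b + 420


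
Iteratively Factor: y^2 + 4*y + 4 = (y + 2)*(y + 2)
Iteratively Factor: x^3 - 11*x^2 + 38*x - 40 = (x - 4)*(x^2 - 7*x + 10) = (x - 5)*(x - 4)*(x - 2)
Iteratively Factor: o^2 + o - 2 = (o - 1)*(o + 2)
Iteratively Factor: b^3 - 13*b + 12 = (b - 3)*(b^2 + 3*b - 4) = (b - 3)*(b + 4)*(b - 1)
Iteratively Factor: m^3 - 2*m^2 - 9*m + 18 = (m + 3)*(m^2 - 5*m + 6) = (m - 2)*(m + 3)*(m - 3)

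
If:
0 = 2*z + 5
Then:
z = -5/2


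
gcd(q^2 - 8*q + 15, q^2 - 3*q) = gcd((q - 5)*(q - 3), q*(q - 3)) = q - 3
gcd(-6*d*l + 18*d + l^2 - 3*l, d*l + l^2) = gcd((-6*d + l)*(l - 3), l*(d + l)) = 1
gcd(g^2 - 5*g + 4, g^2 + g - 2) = g - 1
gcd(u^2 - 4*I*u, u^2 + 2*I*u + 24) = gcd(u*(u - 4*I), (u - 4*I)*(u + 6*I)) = u - 4*I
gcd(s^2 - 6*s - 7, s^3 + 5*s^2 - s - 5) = s + 1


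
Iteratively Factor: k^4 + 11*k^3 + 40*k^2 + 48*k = (k)*(k^3 + 11*k^2 + 40*k + 48) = k*(k + 4)*(k^2 + 7*k + 12) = k*(k + 3)*(k + 4)*(k + 4)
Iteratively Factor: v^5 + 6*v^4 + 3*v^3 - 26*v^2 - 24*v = (v)*(v^4 + 6*v^3 + 3*v^2 - 26*v - 24) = v*(v - 2)*(v^3 + 8*v^2 + 19*v + 12) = v*(v - 2)*(v + 4)*(v^2 + 4*v + 3) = v*(v - 2)*(v + 3)*(v + 4)*(v + 1)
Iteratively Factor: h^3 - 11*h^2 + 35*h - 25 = (h - 5)*(h^2 - 6*h + 5) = (h - 5)*(h - 1)*(h - 5)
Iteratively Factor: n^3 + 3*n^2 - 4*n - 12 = (n - 2)*(n^2 + 5*n + 6) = (n - 2)*(n + 2)*(n + 3)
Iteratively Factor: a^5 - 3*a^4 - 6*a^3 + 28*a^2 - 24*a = (a - 2)*(a^4 - a^3 - 8*a^2 + 12*a) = a*(a - 2)*(a^3 - a^2 - 8*a + 12) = a*(a - 2)*(a + 3)*(a^2 - 4*a + 4) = a*(a - 2)^2*(a + 3)*(a - 2)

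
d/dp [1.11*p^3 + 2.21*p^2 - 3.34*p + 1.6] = 3.33*p^2 + 4.42*p - 3.34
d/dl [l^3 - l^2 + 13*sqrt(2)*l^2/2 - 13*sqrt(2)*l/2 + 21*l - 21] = 3*l^2 - 2*l + 13*sqrt(2)*l - 13*sqrt(2)/2 + 21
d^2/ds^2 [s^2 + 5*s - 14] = 2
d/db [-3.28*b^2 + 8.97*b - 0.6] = 8.97 - 6.56*b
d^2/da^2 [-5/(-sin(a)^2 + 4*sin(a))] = 10*(-2*sin(a) + 6 - 5/sin(a) - 12/sin(a)^2 + 16/sin(a)^3)/(sin(a) - 4)^3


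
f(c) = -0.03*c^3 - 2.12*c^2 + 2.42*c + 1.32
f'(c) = -0.09*c^2 - 4.24*c + 2.42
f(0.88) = 1.79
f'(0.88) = -1.38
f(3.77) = -21.30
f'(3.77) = -14.84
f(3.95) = -24.05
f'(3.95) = -15.73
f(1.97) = -2.37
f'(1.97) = -6.28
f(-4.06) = -41.44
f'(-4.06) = 18.15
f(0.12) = 1.58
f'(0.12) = 1.91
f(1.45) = 0.28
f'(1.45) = -3.92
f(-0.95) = -2.87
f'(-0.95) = 6.37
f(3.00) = -11.31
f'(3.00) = -11.11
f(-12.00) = -281.16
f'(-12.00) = 40.34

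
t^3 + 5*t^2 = t^2*(t + 5)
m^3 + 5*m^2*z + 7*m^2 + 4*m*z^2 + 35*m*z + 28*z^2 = (m + 7)*(m + z)*(m + 4*z)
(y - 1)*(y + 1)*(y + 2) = y^3 + 2*y^2 - y - 2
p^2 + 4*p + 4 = (p + 2)^2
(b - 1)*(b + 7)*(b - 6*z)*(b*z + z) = b^4*z - 6*b^3*z^2 + 7*b^3*z - 42*b^2*z^2 - b^2*z + 6*b*z^2 - 7*b*z + 42*z^2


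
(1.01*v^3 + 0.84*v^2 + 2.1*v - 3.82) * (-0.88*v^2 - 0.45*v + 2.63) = -0.8888*v^5 - 1.1937*v^4 + 0.4303*v^3 + 4.6258*v^2 + 7.242*v - 10.0466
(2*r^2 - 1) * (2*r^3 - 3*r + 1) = 4*r^5 - 8*r^3 + 2*r^2 + 3*r - 1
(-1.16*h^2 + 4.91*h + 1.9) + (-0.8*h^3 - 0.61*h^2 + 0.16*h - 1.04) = -0.8*h^3 - 1.77*h^2 + 5.07*h + 0.86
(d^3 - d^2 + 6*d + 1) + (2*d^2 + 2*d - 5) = d^3 + d^2 + 8*d - 4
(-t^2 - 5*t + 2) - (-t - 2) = -t^2 - 4*t + 4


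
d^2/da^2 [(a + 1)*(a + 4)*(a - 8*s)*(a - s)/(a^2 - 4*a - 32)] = 2*(a^3 - 24*a^2 + 192*a + 72*s^2 - 648*s + 64)/(a^3 - 24*a^2 + 192*a - 512)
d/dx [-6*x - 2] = -6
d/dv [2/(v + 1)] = -2/(v + 1)^2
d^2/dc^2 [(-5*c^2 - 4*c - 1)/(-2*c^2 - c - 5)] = 12*(c^3 - 23*c^2 - 19*c + 16)/(8*c^6 + 12*c^5 + 66*c^4 + 61*c^3 + 165*c^2 + 75*c + 125)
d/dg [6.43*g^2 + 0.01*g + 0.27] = 12.86*g + 0.01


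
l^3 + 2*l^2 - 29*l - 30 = (l - 5)*(l + 1)*(l + 6)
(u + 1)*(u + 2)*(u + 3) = u^3 + 6*u^2 + 11*u + 6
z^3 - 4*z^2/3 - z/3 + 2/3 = (z - 1)^2*(z + 2/3)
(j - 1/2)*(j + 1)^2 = j^3 + 3*j^2/2 - 1/2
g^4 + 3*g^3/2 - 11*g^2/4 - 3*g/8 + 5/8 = (g - 1)*(g - 1/2)*(g + 1/2)*(g + 5/2)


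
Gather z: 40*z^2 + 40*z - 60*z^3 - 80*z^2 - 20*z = -60*z^3 - 40*z^2 + 20*z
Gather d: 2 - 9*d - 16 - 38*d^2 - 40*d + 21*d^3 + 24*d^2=21*d^3 - 14*d^2 - 49*d - 14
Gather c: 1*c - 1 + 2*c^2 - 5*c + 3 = 2*c^2 - 4*c + 2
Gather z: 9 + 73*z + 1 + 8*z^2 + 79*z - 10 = 8*z^2 + 152*z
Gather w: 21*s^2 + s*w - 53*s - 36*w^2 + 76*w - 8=21*s^2 - 53*s - 36*w^2 + w*(s + 76) - 8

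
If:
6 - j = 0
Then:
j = 6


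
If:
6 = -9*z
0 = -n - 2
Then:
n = -2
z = -2/3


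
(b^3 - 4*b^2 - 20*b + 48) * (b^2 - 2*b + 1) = b^5 - 6*b^4 - 11*b^3 + 84*b^2 - 116*b + 48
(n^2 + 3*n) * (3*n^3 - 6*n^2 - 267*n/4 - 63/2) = 3*n^5 + 3*n^4 - 339*n^3/4 - 927*n^2/4 - 189*n/2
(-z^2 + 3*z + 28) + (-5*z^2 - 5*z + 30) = -6*z^2 - 2*z + 58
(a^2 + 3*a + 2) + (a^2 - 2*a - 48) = 2*a^2 + a - 46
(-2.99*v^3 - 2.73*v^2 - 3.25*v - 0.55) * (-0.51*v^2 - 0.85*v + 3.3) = 1.5249*v^5 + 3.9338*v^4 - 5.889*v^3 - 5.966*v^2 - 10.2575*v - 1.815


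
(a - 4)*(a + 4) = a^2 - 16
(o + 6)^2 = o^2 + 12*o + 36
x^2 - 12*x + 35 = (x - 7)*(x - 5)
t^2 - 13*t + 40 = (t - 8)*(t - 5)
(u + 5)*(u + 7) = u^2 + 12*u + 35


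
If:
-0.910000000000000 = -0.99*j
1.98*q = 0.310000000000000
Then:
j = 0.92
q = 0.16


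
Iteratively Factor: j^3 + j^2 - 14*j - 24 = (j + 2)*(j^2 - j - 12) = (j + 2)*(j + 3)*(j - 4)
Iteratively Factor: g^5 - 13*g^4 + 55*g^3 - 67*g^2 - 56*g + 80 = (g - 5)*(g^4 - 8*g^3 + 15*g^2 + 8*g - 16) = (g - 5)*(g + 1)*(g^3 - 9*g^2 + 24*g - 16) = (g - 5)*(g - 4)*(g + 1)*(g^2 - 5*g + 4) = (g - 5)*(g - 4)^2*(g + 1)*(g - 1)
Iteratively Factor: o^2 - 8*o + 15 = (o - 3)*(o - 5)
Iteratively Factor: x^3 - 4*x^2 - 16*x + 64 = (x - 4)*(x^2 - 16) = (x - 4)^2*(x + 4)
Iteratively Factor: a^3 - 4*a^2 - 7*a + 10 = (a + 2)*(a^2 - 6*a + 5) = (a - 5)*(a + 2)*(a - 1)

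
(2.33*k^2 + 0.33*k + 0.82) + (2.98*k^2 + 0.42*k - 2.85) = 5.31*k^2 + 0.75*k - 2.03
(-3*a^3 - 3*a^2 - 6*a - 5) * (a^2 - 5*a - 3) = -3*a^5 + 12*a^4 + 18*a^3 + 34*a^2 + 43*a + 15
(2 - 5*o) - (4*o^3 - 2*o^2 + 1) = -4*o^3 + 2*o^2 - 5*o + 1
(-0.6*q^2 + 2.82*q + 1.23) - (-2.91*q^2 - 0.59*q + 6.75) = 2.31*q^2 + 3.41*q - 5.52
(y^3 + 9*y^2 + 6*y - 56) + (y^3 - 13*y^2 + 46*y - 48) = 2*y^3 - 4*y^2 + 52*y - 104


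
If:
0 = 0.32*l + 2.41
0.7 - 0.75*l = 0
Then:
No Solution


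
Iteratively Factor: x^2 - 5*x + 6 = (x - 3)*(x - 2)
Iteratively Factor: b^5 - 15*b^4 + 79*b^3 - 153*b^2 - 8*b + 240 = (b - 5)*(b^4 - 10*b^3 + 29*b^2 - 8*b - 48) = (b - 5)*(b - 4)*(b^3 - 6*b^2 + 5*b + 12) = (b - 5)*(b - 4)*(b + 1)*(b^2 - 7*b + 12) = (b - 5)*(b - 4)^2*(b + 1)*(b - 3)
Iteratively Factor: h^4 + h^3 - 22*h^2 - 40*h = (h + 2)*(h^3 - h^2 - 20*h) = h*(h + 2)*(h^2 - h - 20) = h*(h + 2)*(h + 4)*(h - 5)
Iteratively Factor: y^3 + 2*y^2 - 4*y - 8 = (y - 2)*(y^2 + 4*y + 4) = (y - 2)*(y + 2)*(y + 2)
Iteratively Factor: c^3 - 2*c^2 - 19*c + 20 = (c + 4)*(c^2 - 6*c + 5) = (c - 1)*(c + 4)*(c - 5)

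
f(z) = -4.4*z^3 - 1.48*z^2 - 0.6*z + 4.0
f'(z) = -13.2*z^2 - 2.96*z - 0.6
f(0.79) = 0.43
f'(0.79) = -11.18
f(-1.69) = 22.02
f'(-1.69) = -33.30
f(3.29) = -170.68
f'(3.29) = -153.22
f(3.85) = -271.34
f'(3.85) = -207.65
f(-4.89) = 486.04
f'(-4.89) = -301.77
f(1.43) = -12.75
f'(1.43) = -31.83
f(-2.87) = 97.55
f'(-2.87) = -100.83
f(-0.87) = 6.30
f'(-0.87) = -8.02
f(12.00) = -7819.52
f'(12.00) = -1936.92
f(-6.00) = 904.72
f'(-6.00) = -458.04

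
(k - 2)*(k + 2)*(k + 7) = k^3 + 7*k^2 - 4*k - 28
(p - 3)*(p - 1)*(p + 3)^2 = p^4 + 2*p^3 - 12*p^2 - 18*p + 27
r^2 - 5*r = r*(r - 5)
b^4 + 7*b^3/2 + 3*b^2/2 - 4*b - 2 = (b - 1)*(b + 1/2)*(b + 2)^2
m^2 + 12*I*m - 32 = (m + 4*I)*(m + 8*I)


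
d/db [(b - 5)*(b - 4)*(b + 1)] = 3*b^2 - 16*b + 11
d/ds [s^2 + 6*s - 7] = 2*s + 6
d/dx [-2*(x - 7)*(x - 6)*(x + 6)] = -6*x^2 + 28*x + 72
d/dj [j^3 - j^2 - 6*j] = 3*j^2 - 2*j - 6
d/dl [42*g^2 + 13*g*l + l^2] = 13*g + 2*l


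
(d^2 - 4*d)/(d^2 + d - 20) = d/(d + 5)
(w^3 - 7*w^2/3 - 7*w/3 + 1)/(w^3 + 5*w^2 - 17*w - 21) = (w - 1/3)/(w + 7)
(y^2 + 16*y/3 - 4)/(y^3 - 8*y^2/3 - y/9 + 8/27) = 9*(3*y^2 + 16*y - 12)/(27*y^3 - 72*y^2 - 3*y + 8)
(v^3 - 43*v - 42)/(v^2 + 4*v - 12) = (v^2 - 6*v - 7)/(v - 2)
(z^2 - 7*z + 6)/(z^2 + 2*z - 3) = (z - 6)/(z + 3)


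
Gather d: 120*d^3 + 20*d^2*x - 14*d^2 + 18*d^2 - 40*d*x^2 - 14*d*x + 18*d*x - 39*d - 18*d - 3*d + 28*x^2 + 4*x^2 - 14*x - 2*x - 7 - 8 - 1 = 120*d^3 + d^2*(20*x + 4) + d*(-40*x^2 + 4*x - 60) + 32*x^2 - 16*x - 16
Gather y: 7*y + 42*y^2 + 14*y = 42*y^2 + 21*y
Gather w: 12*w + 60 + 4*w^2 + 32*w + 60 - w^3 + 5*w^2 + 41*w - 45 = -w^3 + 9*w^2 + 85*w + 75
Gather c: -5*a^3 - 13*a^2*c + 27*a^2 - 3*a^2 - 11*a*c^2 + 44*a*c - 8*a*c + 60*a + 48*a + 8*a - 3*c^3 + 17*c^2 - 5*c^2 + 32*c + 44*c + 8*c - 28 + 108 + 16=-5*a^3 + 24*a^2 + 116*a - 3*c^3 + c^2*(12 - 11*a) + c*(-13*a^2 + 36*a + 84) + 96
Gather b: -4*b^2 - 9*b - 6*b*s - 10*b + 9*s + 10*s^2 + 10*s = -4*b^2 + b*(-6*s - 19) + 10*s^2 + 19*s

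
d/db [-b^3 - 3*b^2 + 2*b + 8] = -3*b^2 - 6*b + 2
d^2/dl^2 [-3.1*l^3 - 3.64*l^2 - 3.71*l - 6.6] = -18.6*l - 7.28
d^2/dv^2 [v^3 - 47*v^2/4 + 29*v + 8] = 6*v - 47/2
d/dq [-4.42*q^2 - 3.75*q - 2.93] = -8.84*q - 3.75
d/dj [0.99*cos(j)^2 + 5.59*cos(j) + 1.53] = -(1.98*cos(j) + 5.59)*sin(j)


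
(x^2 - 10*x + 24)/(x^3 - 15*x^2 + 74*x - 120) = 1/(x - 5)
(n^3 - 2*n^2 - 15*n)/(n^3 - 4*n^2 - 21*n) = (n - 5)/(n - 7)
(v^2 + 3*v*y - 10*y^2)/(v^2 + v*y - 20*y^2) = (-v + 2*y)/(-v + 4*y)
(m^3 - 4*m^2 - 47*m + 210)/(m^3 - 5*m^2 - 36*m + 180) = (m + 7)/(m + 6)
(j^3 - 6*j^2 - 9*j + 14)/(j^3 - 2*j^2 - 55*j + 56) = (j^2 - 5*j - 14)/(j^2 - j - 56)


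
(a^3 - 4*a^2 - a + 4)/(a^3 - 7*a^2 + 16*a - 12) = (a^3 - 4*a^2 - a + 4)/(a^3 - 7*a^2 + 16*a - 12)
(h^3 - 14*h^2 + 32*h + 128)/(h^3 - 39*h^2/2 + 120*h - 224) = 2*(h + 2)/(2*h - 7)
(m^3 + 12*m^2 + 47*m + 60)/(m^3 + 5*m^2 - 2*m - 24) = (m + 5)/(m - 2)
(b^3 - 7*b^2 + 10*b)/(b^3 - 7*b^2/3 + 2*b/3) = 3*(b - 5)/(3*b - 1)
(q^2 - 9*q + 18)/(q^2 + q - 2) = (q^2 - 9*q + 18)/(q^2 + q - 2)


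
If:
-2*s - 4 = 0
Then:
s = -2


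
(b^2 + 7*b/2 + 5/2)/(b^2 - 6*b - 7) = (b + 5/2)/(b - 7)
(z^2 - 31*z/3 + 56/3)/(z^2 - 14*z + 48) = (z - 7/3)/(z - 6)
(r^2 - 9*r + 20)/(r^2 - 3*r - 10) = (r - 4)/(r + 2)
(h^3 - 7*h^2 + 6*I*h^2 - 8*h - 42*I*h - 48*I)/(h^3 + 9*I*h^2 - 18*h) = (h^2 - 7*h - 8)/(h*(h + 3*I))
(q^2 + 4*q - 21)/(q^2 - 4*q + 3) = (q + 7)/(q - 1)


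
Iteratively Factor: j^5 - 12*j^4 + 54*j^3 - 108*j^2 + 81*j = (j)*(j^4 - 12*j^3 + 54*j^2 - 108*j + 81) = j*(j - 3)*(j^3 - 9*j^2 + 27*j - 27) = j*(j - 3)^2*(j^2 - 6*j + 9) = j*(j - 3)^3*(j - 3)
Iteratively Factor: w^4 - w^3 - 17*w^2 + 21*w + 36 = (w + 4)*(w^3 - 5*w^2 + 3*w + 9) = (w - 3)*(w + 4)*(w^2 - 2*w - 3) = (w - 3)^2*(w + 4)*(w + 1)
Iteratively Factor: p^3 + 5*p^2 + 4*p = (p + 1)*(p^2 + 4*p) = p*(p + 1)*(p + 4)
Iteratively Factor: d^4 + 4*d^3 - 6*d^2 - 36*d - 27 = (d + 3)*(d^3 + d^2 - 9*d - 9) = (d - 3)*(d + 3)*(d^2 + 4*d + 3) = (d - 3)*(d + 3)^2*(d + 1)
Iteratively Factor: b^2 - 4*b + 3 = (b - 1)*(b - 3)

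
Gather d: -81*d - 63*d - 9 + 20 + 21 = 32 - 144*d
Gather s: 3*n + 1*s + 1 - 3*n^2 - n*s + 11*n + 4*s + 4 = -3*n^2 + 14*n + s*(5 - n) + 5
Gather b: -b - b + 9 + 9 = 18 - 2*b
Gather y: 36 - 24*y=36 - 24*y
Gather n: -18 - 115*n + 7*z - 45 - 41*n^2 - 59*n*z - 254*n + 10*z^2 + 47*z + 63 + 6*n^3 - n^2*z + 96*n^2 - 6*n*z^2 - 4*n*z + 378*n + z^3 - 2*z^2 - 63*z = 6*n^3 + n^2*(55 - z) + n*(-6*z^2 - 63*z + 9) + z^3 + 8*z^2 - 9*z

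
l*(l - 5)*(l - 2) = l^3 - 7*l^2 + 10*l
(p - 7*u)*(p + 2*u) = p^2 - 5*p*u - 14*u^2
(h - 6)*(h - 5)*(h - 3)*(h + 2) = h^4 - 12*h^3 + 35*h^2 + 36*h - 180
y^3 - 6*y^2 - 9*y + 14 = (y - 7)*(y - 1)*(y + 2)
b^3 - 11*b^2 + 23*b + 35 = (b - 7)*(b - 5)*(b + 1)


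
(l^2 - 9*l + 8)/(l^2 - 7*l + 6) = (l - 8)/(l - 6)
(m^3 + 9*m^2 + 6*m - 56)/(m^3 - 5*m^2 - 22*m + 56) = (m + 7)/(m - 7)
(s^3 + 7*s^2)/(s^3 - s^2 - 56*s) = s/(s - 8)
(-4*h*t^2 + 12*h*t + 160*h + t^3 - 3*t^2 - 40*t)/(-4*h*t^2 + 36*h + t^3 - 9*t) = (t^2 - 3*t - 40)/(t^2 - 9)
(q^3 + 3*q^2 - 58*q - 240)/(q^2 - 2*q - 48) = q + 5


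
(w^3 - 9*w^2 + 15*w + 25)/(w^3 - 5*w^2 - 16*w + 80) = (w^2 - 4*w - 5)/(w^2 - 16)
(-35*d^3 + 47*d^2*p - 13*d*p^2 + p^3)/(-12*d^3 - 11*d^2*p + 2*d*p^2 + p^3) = (35*d^3 - 47*d^2*p + 13*d*p^2 - p^3)/(12*d^3 + 11*d^2*p - 2*d*p^2 - p^3)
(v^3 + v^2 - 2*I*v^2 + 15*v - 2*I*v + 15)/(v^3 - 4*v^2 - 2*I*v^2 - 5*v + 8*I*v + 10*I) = (v^2 - 2*I*v + 15)/(v^2 - v*(5 + 2*I) + 10*I)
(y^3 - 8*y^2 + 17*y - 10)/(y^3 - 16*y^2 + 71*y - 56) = (y^2 - 7*y + 10)/(y^2 - 15*y + 56)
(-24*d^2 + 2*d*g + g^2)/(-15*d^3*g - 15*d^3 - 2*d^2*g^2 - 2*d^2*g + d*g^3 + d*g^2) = (24*d^2 - 2*d*g - g^2)/(d*(15*d^2*g + 15*d^2 + 2*d*g^2 + 2*d*g - g^3 - g^2))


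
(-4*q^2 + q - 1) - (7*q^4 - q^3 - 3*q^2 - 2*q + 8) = -7*q^4 + q^3 - q^2 + 3*q - 9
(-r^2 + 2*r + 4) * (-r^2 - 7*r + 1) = r^4 + 5*r^3 - 19*r^2 - 26*r + 4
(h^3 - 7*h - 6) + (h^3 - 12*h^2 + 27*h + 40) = 2*h^3 - 12*h^2 + 20*h + 34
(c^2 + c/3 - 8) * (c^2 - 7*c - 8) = c^4 - 20*c^3/3 - 55*c^2/3 + 160*c/3 + 64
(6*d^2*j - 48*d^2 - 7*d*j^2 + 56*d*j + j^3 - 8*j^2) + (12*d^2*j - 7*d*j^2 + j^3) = 18*d^2*j - 48*d^2 - 14*d*j^2 + 56*d*j + 2*j^3 - 8*j^2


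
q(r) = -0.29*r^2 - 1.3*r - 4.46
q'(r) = -0.58*r - 1.3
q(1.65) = -7.39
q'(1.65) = -2.26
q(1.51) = -7.08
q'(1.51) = -2.18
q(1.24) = -6.52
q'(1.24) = -2.02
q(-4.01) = -3.91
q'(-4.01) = 1.03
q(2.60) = -9.80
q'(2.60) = -2.81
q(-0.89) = -3.53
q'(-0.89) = -0.78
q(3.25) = -11.75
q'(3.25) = -3.18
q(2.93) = -10.76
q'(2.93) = -3.00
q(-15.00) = -50.21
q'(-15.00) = 7.40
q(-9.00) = -16.25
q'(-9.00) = 3.92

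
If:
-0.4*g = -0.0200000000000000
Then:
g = 0.05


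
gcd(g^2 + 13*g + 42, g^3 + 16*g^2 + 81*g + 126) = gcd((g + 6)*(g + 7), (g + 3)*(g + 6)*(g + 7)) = g^2 + 13*g + 42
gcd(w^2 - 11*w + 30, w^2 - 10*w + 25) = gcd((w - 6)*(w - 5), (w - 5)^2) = w - 5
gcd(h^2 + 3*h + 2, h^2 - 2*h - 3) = h + 1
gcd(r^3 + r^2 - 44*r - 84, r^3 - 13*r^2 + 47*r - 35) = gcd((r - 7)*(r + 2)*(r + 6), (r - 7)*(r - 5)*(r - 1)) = r - 7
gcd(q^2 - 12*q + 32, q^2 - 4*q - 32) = q - 8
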